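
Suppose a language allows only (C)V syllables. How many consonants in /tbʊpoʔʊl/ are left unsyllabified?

The consonants /t/, /l/ cannot be parsed into a legal (C)V syllable (no codas are permitted; onsets are limited to one consonant).

2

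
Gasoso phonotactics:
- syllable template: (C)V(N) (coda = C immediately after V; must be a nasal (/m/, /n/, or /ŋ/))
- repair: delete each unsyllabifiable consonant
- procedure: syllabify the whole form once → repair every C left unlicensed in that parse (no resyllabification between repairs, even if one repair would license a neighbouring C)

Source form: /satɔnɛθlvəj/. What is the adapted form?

Syllabifying with onset maximization leaves /θ/, /l/, /j/ stranded (only a nasal (/m/, /n/, or /ŋ/) is licensed in coda position; onsets are limited to one consonant).
Each unlicensed consonant is deleted: /θ/, /l/, /j/.

satɔnɛvə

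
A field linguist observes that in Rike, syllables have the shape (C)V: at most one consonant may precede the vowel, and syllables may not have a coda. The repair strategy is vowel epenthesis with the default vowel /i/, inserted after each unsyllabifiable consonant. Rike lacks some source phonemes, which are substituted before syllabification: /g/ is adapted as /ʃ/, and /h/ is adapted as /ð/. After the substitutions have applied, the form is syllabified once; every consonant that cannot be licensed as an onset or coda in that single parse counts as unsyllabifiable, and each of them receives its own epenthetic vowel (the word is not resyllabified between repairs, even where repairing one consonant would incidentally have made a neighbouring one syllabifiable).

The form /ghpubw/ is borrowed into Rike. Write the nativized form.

ʃiðipubiwi

Substitution: /g/ → /ʃ/, /h/ → /ð/, giving /ʃðpubw/.
Syllabifying with onset maximization leaves /ʃ/, /ð/, /b/, /w/ stranded (no codas are permitted; onsets are limited to one consonant).
Inserting the epenthetic vowel yields /ʃ/ → /ʃi/, /ð/ → /ði/, /b/ → /bi/, /w/ → /wi/.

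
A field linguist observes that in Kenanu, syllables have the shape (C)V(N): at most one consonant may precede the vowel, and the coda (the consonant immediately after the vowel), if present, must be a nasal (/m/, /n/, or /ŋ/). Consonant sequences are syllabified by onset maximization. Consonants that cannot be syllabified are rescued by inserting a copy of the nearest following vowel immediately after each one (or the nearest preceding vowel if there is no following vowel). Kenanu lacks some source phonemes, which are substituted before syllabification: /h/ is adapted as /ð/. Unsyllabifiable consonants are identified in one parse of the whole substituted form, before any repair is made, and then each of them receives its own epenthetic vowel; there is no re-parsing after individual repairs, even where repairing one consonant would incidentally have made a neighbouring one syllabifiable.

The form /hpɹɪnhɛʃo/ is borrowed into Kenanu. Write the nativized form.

ðɪpɪɹɪnðɛʃo

Substitution: /h/ → /ð/, giving /ðpɹɪnðɛʃo/.
Under (C)V(N), the unsyllabifiable consonants are /ð/, /p/ (only a nasal (/m/, /n/, or /ŋ/) is licensed in coda position; onsets are limited to one consonant).
Epenthesis after each stranded consonant: /ð/ → /ðɪ/, /p/ → /pɪ/.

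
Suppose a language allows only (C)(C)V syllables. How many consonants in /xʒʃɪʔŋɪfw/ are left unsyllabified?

The consonants /x/, /f/, /w/ cannot be parsed into a legal (C)(C)V syllable (no codas are permitted; onsets may contain at most 2 consonants).

3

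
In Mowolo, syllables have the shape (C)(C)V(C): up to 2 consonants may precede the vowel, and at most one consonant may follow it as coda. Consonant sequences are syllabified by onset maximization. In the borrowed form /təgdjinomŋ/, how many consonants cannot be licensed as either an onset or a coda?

Under (C)(C)V(C), the unsyllabifiable consonants are /ŋ/ (at most one coda consonant is licensed; onsets may contain at most 2 consonants).

1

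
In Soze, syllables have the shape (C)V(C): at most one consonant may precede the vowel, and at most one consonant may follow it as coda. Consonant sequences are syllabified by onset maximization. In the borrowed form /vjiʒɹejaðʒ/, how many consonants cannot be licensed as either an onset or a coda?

2

Syllabifying with onset maximization leaves /v/, /ʒ/ stranded (at most one coda consonant is licensed; onsets are limited to one consonant).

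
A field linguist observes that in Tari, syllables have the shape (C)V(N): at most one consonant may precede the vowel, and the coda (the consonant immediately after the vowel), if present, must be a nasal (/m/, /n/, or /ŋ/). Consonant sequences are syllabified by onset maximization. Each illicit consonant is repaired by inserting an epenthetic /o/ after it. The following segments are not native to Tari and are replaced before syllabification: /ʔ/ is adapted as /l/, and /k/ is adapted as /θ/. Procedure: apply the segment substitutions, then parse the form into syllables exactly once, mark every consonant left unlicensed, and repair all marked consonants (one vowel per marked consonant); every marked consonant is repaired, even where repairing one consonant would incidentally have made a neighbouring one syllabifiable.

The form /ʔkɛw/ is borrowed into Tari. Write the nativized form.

loθɛwo

Substitution: /ʔ/ → /l/, /k/ → /θ/, giving /lθɛw/.
The consonants /l/, /w/ cannot be parsed into a legal (C)V(N) syllable (only a nasal (/m/, /n/, or /ŋ/) is licensed in coda position; onsets are limited to one consonant).
Each unlicensed consonant becomes the onset of a new syllable: /l/ → /lo/, /w/ → /wo/.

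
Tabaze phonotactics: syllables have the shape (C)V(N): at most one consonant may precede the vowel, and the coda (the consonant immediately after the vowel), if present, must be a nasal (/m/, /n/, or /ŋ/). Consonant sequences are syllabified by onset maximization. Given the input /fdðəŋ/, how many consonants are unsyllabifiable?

Syllabifying with onset maximization leaves /f/, /d/ stranded (only a nasal (/m/, /n/, or /ŋ/) is licensed in coda position; onsets are limited to one consonant).

2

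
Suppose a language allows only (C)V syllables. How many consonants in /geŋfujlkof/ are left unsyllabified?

4

Under (C)V, the unsyllabifiable consonants are /ŋ/, /j/, /l/, /f/ (no codas are permitted; onsets are limited to one consonant).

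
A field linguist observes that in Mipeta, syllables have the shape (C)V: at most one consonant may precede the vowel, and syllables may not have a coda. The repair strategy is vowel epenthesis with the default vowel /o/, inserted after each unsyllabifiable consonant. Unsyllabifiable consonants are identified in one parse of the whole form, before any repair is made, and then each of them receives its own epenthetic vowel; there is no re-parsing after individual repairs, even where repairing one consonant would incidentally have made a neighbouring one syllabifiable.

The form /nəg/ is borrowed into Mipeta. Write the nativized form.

nəgo

Syllabifying with onset maximization leaves /g/ stranded (no codas are permitted; onsets are limited to one consonant).
Epenthesis after each stranded consonant: /g/ → /go/.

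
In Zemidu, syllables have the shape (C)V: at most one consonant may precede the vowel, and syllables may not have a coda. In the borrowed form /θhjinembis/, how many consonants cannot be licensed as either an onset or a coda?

4

The consonants /θ/, /h/, /m/, /s/ cannot be parsed into a legal (C)V syllable (no codas are permitted; onsets are limited to one consonant).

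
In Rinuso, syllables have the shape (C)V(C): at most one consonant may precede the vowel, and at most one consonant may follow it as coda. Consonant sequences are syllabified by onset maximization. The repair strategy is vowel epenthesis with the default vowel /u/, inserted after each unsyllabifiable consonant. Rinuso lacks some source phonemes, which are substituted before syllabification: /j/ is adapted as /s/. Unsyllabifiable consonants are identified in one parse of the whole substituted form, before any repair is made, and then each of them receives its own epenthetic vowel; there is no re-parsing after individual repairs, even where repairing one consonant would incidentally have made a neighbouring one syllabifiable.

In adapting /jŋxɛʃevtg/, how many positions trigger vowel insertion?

4

After substitution the input is /sŋxɛʃevtg/.
The unsyllabifiable consonants are /s/, /ŋ/, /t/, /g/; each receives one epenthetic vowel.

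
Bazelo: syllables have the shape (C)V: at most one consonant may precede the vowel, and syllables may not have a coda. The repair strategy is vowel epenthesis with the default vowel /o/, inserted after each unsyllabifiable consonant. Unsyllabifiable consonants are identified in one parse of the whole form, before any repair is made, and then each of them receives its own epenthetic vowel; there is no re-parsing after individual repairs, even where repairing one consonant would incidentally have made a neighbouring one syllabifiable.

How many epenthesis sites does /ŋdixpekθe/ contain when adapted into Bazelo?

The unsyllabifiable consonants are /ŋ/, /x/, /k/; each receives one epenthetic vowel.

3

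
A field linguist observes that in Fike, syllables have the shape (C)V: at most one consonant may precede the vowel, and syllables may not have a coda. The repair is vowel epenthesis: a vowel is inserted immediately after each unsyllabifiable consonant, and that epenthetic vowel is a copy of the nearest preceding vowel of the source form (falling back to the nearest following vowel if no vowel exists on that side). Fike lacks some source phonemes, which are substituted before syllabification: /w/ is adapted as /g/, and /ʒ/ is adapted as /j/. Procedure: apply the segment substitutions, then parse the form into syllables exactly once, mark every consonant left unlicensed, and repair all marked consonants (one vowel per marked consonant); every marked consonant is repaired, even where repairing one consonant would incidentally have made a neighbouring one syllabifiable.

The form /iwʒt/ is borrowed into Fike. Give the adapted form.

Substitution: /w/ → /g/, /ʒ/ → /j/, giving /igjt/.
Syllabifying with onset maximization leaves /g/, /j/, /t/ stranded (no codas are permitted; onsets are limited to one consonant).
Each unlicensed consonant becomes the onset of a new syllable: /g/ → /gi/, /j/ → /ji/, /t/ → /ti/.

igijiti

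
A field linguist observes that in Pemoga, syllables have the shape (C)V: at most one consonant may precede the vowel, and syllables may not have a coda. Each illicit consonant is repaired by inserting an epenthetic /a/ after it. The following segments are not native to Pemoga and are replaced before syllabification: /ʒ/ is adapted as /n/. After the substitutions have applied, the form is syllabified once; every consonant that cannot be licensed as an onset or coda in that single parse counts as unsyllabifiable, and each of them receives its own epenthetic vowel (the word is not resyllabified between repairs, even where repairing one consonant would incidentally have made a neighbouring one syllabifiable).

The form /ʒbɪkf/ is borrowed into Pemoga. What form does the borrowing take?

nabɪkafa

Substitution: /ʒ/ → /n/, giving /nbɪkf/.
Syllabifying with onset maximization leaves /n/, /k/, /f/ stranded (no codas are permitted; onsets are limited to one consonant).
Epenthesis after each stranded consonant: /n/ → /na/, /k/ → /ka/, /f/ → /fa/.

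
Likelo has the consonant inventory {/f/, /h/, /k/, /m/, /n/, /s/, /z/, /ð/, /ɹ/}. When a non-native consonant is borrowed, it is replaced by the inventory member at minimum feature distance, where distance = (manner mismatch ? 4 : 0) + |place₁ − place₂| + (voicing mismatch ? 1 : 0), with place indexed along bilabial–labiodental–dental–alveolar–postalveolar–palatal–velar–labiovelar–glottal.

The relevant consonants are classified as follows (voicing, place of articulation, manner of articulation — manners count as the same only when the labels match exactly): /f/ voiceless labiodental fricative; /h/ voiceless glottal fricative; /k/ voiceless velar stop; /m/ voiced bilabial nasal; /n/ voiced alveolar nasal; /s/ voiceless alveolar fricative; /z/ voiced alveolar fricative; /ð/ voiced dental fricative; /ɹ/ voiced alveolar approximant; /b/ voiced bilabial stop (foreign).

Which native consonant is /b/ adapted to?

/m/ is closest: manner differs (stop→nasal, +4), place distance 0 (bilabial→bilabial), same voicing; total 4. Next closest is /f/ at distance 6.

m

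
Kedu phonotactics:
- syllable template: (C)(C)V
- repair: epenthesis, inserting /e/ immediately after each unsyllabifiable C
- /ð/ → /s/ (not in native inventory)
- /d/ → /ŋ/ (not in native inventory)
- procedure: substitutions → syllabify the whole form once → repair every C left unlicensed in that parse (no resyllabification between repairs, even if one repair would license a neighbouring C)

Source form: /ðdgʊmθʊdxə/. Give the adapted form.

seŋgʊmθʊŋxə

Substitution: /ð/ → /s/, /d/ → /ŋ/, giving /sŋgʊmθʊŋxə/.
Syllabifying with onset maximization leaves /s/ stranded (no codas are permitted; onsets may contain at most 2 consonants).
Epenthesis after each stranded consonant: /s/ → /se/.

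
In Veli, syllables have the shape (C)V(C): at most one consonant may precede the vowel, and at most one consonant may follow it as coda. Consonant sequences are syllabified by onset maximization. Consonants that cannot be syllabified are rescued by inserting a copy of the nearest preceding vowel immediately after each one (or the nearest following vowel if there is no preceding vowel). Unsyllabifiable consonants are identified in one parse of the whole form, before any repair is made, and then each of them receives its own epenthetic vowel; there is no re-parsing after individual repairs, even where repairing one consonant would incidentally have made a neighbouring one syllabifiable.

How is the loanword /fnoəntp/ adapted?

The consonants /f/, /t/, /p/ cannot be parsed into a legal (C)V(C) syllable (at most one coda consonant is licensed; onsets are limited to one consonant).
Epenthesis after each stranded consonant: /f/ → /fo/, /t/ → /tə/, /p/ → /pə/.

fonoəntəpə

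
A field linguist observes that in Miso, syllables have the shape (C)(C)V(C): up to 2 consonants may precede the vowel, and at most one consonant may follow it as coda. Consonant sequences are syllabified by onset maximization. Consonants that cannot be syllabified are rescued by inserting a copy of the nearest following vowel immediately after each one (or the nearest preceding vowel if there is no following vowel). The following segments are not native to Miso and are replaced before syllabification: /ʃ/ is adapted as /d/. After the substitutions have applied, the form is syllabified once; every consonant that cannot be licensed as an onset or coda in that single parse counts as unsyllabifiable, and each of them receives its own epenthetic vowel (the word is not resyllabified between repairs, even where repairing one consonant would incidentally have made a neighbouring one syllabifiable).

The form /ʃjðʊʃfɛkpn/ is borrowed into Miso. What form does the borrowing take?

dʊjðʊdfɛkpɛnɛ

Substitution: /ʃ/ → /d/, giving /djðʊdfɛkpn/.
Syllabifying with onset maximization leaves /d/, /p/, /n/ stranded (at most one coda consonant is licensed; onsets may contain at most 2 consonants).
Inserting the epenthetic vowel yields /d/ → /dʊ/, /p/ → /pɛ/, /n/ → /nɛ/.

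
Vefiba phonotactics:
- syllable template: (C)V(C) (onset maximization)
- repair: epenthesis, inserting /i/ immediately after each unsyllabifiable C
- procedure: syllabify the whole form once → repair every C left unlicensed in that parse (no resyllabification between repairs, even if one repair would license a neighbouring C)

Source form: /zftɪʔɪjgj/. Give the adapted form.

zifitɪʔɪjgiji

The consonants /z/, /f/, /g/, /j/ cannot be parsed into a legal (C)V(C) syllable (at most one coda consonant is licensed; onsets are limited to one consonant).
Epenthesis after each stranded consonant: /z/ → /zi/, /f/ → /fi/, /g/ → /gi/, /j/ → /ji/.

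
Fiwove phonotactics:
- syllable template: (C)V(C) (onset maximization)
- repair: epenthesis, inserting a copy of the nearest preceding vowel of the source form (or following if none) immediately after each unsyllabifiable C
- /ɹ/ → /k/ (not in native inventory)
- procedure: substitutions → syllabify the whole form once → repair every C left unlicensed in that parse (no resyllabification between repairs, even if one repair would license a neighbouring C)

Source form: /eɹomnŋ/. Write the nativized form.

ekomnoŋo

Substitution: /ɹ/ → /k/, giving /ekomnŋ/.
The consonants /n/, /ŋ/ cannot be parsed into a legal (C)V(C) syllable (at most one coda consonant is licensed; onsets are limited to one consonant).
Each unlicensed consonant becomes the onset of a new syllable: /n/ → /no/, /ŋ/ → /ŋo/.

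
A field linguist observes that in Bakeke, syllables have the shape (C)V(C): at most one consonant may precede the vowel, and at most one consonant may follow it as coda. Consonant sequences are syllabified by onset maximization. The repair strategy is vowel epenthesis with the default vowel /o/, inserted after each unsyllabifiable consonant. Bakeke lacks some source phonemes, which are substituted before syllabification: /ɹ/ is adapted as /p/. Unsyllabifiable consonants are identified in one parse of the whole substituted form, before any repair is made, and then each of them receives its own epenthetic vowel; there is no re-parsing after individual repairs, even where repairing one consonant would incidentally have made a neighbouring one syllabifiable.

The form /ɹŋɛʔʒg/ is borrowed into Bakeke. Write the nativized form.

poŋɛʔʒogo

Substitution: /ɹ/ → /p/, giving /pŋɛʔʒg/.
Under (C)V(C), the unsyllabifiable consonants are /p/, /ʒ/, /g/ (at most one coda consonant is licensed; onsets are limited to one consonant).
Inserting the epenthetic vowel yields /p/ → /po/, /ʒ/ → /ʒo/, /g/ → /go/.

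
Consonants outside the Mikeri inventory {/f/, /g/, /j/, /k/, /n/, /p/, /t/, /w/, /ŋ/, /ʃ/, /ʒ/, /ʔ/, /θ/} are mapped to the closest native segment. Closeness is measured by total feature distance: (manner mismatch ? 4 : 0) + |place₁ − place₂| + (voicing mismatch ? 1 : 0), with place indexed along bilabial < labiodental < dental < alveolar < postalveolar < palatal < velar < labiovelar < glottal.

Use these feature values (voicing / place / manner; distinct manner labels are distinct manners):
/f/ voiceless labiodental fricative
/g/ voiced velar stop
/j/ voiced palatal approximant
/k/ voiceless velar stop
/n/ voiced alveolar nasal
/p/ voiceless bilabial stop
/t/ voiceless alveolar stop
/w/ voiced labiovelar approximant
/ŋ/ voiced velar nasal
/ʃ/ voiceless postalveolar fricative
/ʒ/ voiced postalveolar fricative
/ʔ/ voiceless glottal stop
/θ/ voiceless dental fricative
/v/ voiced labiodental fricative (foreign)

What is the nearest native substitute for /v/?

/f/ is closest: same manner (fricative), place distance 0 (labiodental→labiodental), voicing differs (+1); total 1. Next closest is /θ/ at distance 2.

f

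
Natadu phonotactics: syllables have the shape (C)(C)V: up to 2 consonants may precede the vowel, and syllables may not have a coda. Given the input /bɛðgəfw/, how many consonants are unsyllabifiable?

2

Syllabifying with onset maximization leaves /f/, /w/ stranded (no codas are permitted; onsets may contain at most 2 consonants).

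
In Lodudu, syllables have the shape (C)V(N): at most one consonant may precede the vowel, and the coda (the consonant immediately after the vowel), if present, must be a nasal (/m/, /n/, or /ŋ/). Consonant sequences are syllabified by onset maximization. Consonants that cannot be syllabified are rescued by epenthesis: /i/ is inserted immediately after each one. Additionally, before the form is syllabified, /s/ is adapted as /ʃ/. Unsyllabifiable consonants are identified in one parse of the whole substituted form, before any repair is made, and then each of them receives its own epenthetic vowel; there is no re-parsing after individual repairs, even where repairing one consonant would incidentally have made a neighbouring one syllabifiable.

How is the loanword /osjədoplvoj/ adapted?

Substitution: /s/ → /ʃ/, giving /oʃjədoplvoj/.
Syllabifying with onset maximization leaves /ʃ/, /p/, /l/, /j/ stranded (only a nasal (/m/, /n/, or /ŋ/) is licensed in coda position; onsets are limited to one consonant).
Each unlicensed consonant becomes the onset of a new syllable: /ʃ/ → /ʃi/, /p/ → /pi/, /l/ → /li/, /j/ → /ji/.

oʃijədopilivoji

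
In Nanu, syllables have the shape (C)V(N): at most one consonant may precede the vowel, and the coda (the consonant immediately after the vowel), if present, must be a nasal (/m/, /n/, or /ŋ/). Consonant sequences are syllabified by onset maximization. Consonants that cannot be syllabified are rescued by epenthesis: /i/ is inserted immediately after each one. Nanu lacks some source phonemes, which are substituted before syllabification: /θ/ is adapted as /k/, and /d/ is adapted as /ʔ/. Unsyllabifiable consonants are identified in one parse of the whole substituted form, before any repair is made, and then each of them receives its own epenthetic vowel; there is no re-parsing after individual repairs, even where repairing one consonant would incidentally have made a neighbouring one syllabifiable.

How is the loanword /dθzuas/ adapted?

ʔikizuasi

Substitution: /d/ → /ʔ/, /θ/ → /k/, giving /ʔkzuas/.
Syllabifying with onset maximization leaves /ʔ/, /k/, /s/ stranded (only a nasal (/m/, /n/, or /ŋ/) is licensed in coda position; onsets are limited to one consonant).
Inserting the epenthetic vowel yields /ʔ/ → /ʔi/, /k/ → /ki/, /s/ → /si/.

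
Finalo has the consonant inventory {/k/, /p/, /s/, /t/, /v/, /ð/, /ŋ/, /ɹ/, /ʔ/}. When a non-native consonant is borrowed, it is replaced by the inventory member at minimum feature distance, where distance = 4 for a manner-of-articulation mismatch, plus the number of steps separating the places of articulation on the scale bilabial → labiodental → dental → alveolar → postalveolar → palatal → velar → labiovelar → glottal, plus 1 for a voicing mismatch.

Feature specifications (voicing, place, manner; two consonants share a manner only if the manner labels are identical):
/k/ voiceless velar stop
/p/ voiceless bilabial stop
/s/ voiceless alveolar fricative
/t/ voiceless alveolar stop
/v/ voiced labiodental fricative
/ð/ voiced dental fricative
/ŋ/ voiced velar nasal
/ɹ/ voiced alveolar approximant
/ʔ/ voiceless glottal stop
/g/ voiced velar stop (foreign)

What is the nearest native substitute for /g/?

/k/ is closest: same manner (stop), place distance 0 (velar→velar), voicing differs (+1); total 1. Next closest is /ʔ/ at distance 3.

k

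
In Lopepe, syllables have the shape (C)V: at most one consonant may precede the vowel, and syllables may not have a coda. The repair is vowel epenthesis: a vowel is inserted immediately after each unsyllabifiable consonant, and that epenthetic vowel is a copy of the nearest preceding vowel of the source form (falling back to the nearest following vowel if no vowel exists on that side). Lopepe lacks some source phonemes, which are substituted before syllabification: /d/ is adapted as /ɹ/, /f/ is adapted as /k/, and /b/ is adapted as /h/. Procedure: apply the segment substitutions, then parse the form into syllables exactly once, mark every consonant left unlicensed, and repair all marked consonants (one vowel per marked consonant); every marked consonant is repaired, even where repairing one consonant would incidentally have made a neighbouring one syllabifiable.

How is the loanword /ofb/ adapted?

Substitution: /f/ → /k/, /b/ → /h/, giving /okh/.
The consonants /k/, /h/ cannot be parsed into a legal (C)V syllable (no codas are permitted; onsets are limited to one consonant).
Inserting the epenthetic vowel yields /k/ → /ko/, /h/ → /ho/.

okoho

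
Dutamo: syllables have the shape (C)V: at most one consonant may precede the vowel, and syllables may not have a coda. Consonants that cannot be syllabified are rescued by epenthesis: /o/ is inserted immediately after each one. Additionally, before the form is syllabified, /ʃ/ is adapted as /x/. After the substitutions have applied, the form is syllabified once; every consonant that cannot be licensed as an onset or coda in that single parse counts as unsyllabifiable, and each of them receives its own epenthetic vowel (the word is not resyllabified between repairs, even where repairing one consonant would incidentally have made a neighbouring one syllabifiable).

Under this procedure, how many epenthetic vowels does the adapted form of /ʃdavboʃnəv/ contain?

4

After substitution the input is /xdavboxnəv/.
The unsyllabifiable consonants are /x/, /v/, /x/, /v/; each receives one epenthetic vowel.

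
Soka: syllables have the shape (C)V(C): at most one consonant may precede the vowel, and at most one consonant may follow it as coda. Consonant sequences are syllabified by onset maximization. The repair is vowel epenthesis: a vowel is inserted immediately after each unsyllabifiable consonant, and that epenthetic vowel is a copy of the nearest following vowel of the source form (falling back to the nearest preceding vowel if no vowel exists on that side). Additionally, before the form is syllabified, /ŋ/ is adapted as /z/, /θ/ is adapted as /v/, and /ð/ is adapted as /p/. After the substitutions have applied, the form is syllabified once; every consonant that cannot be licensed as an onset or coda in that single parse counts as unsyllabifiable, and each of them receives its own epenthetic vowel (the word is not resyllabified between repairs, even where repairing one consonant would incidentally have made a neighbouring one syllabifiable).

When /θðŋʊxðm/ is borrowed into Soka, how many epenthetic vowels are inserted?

After substitution the input is /vpzʊxpm/.
The unsyllabifiable consonants are /v/, /p/, /p/, /m/; each receives one epenthetic vowel.

4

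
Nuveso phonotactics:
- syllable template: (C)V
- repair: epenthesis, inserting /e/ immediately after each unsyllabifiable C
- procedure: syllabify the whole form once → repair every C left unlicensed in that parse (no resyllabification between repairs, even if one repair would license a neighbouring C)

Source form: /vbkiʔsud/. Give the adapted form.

Under (C)V, the unsyllabifiable consonants are /v/, /b/, /ʔ/, /d/ (no codas are permitted; onsets are limited to one consonant).
Inserting the epenthetic vowel yields /v/ → /ve/, /b/ → /be/, /ʔ/ → /ʔe/, /d/ → /de/.

vebekiʔesude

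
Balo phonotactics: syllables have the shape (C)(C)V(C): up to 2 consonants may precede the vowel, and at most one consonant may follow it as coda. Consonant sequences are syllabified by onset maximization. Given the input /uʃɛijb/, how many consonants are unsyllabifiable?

1

Under (C)(C)V(C), the unsyllabifiable consonants are /b/ (at most one coda consonant is licensed; onsets may contain at most 2 consonants).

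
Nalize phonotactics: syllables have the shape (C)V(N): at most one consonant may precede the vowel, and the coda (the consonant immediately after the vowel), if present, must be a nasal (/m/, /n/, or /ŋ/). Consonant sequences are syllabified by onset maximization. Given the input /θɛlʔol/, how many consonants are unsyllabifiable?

2

The consonants /l/, /l/ cannot be parsed into a legal (C)V(N) syllable (only a nasal (/m/, /n/, or /ŋ/) is licensed in coda position; onsets are limited to one consonant).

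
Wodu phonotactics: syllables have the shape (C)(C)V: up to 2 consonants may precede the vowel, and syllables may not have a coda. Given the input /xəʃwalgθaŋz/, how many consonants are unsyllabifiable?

Under (C)(C)V, the unsyllabifiable consonants are /l/, /ŋ/, /z/ (no codas are permitted; onsets may contain at most 2 consonants).

3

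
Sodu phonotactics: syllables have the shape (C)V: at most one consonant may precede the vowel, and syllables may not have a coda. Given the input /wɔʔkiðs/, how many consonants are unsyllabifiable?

3

The consonants /ʔ/, /ð/, /s/ cannot be parsed into a legal (C)V syllable (no codas are permitted; onsets are limited to one consonant).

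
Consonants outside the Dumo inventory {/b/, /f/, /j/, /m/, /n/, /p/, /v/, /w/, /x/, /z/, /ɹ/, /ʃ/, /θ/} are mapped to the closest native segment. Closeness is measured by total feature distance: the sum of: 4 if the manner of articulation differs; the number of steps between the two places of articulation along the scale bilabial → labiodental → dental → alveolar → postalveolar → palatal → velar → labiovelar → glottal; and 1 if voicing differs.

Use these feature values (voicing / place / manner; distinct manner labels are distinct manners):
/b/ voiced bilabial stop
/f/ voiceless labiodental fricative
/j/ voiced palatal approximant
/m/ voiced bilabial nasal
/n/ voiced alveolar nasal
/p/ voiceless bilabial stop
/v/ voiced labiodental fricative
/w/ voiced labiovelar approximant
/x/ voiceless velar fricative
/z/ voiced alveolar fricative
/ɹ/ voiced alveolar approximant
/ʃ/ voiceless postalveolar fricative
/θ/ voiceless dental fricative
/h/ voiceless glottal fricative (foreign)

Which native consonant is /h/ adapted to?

/x/ is closest: same manner (fricative), place distance 2 (glottal→velar), same voicing; total 2. Next closest is /ʃ/ at distance 4.

x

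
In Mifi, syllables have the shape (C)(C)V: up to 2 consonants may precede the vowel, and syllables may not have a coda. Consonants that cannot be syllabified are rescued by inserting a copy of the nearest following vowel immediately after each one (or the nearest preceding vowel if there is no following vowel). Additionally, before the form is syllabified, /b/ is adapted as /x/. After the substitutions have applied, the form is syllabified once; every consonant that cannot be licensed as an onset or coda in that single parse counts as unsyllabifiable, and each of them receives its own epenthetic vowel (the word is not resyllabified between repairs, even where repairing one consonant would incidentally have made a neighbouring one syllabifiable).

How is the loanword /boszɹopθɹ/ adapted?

Substitution: /b/ → /x/, giving /xoszɹopθɹ/.
The consonants /s/, /p/, /θ/, /ɹ/ cannot be parsed into a legal (C)(C)V syllable (no codas are permitted; onsets may contain at most 2 consonants).
Each unlicensed consonant becomes the onset of a new syllable: /s/ → /so/, /p/ → /po/, /θ/ → /θo/, /ɹ/ → /ɹo/.

xosozɹopoθoɹo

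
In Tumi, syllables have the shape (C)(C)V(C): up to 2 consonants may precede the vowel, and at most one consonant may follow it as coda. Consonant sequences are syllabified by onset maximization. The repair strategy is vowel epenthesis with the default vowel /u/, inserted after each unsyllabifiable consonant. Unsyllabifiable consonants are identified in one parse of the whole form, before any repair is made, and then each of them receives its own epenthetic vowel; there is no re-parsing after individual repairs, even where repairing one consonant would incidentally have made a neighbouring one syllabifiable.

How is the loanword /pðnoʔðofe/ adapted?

puðnoʔðofe

The consonants /p/ cannot be parsed into a legal (C)(C)V(C) syllable (at most one coda consonant is licensed; onsets may contain at most 2 consonants).
Epenthesis after each stranded consonant: /p/ → /pu/.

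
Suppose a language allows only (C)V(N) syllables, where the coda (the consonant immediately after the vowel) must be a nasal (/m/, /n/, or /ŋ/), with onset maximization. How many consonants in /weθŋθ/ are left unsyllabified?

3

The consonants /θ/, /ŋ/, /θ/ cannot be parsed into a legal (C)V(N) syllable (only a nasal (/m/, /n/, or /ŋ/) is licensed in coda position; onsets are limited to one consonant).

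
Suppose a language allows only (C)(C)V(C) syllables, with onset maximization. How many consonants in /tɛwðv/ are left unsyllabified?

Under (C)(C)V(C), the unsyllabifiable consonants are /ð/, /v/ (at most one coda consonant is licensed; onsets may contain at most 2 consonants).

2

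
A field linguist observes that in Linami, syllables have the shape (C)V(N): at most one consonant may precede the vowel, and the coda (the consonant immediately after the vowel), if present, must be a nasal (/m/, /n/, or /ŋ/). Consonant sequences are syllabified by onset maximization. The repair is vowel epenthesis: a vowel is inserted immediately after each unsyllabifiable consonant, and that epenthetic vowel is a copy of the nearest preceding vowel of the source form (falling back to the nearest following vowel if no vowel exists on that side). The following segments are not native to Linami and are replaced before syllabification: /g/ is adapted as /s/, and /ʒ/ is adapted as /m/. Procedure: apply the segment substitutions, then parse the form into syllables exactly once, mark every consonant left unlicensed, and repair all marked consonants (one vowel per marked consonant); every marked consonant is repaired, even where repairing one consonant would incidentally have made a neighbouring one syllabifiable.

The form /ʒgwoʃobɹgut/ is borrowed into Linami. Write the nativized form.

mosowoʃoboɹosutu

Substitution: /ʒ/ → /m/, /g/ → /s/, giving /mswoʃobɹsut/.
The consonants /m/, /s/, /b/, /ɹ/, /t/ cannot be parsed into a legal (C)V(N) syllable (only a nasal (/m/, /n/, or /ŋ/) is licensed in coda position; onsets are limited to one consonant).
Epenthesis after each stranded consonant: /m/ → /mo/, /s/ → /so/, /b/ → /bo/, /ɹ/ → /ɹo/, /t/ → /tu/.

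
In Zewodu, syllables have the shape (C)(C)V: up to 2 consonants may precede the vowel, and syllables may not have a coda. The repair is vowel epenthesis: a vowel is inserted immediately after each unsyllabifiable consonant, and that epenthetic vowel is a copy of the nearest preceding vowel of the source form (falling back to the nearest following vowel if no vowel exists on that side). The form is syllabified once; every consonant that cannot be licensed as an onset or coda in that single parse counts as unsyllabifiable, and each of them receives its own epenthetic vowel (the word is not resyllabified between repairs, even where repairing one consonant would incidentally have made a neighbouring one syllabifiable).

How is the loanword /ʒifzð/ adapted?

ʒifiziði

The consonants /f/, /z/, /ð/ cannot be parsed into a legal (C)(C)V syllable (no codas are permitted; onsets may contain at most 2 consonants).
Epenthesis after each stranded consonant: /f/ → /fi/, /z/ → /zi/, /ð/ → /ði/.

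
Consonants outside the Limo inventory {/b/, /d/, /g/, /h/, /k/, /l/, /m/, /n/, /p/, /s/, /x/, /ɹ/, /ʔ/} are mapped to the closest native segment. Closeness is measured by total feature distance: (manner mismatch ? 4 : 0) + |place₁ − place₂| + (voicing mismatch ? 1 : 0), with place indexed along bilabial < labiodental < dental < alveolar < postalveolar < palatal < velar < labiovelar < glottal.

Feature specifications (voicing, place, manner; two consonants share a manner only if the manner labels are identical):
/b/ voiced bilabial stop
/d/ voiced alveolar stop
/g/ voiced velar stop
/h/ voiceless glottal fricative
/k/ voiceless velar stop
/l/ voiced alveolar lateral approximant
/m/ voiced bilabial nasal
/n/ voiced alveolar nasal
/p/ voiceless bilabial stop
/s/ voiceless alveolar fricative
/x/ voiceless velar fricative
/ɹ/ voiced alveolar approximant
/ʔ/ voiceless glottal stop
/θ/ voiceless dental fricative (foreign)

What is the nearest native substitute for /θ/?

/s/ is closest: same manner (fricative), place distance 1 (dental→alveolar), same voicing; total 1. Next closest is /x/ at distance 4.

s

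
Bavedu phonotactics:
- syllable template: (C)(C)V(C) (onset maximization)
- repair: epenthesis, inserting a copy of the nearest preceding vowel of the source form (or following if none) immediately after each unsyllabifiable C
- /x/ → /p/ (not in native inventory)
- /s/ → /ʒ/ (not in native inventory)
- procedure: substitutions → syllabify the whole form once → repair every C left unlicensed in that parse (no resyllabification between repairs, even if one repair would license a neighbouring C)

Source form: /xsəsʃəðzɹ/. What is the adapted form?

Substitution: /x/ → /p/, /s/ → /ʒ/, giving /pʒəʒʃəðzɹ/.
The consonants /z/, /ɹ/ cannot be parsed into a legal (C)(C)V(C) syllable (at most one coda consonant is licensed; onsets may contain at most 2 consonants).
Each unlicensed consonant becomes the onset of a new syllable: /z/ → /zə/, /ɹ/ → /ɹə/.

pʒəʒʃəðzəɹə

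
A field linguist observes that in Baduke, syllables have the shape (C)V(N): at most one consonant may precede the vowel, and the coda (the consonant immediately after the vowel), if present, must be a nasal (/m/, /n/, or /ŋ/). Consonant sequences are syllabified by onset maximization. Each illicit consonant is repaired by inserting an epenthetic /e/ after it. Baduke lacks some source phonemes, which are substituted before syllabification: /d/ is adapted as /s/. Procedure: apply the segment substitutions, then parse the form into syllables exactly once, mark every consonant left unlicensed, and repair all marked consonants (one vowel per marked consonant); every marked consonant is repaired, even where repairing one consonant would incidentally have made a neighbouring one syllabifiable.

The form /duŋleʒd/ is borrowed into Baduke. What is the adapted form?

Substitution: /d/ → /s/, giving /suŋleʒs/.
Under (C)V(N), the unsyllabifiable consonants are /ʒ/, /s/ (only a nasal (/m/, /n/, or /ŋ/) is licensed in coda position; onsets are limited to one consonant).
Each unlicensed consonant becomes the onset of a new syllable: /ʒ/ → /ʒe/, /s/ → /se/.

suŋleʒese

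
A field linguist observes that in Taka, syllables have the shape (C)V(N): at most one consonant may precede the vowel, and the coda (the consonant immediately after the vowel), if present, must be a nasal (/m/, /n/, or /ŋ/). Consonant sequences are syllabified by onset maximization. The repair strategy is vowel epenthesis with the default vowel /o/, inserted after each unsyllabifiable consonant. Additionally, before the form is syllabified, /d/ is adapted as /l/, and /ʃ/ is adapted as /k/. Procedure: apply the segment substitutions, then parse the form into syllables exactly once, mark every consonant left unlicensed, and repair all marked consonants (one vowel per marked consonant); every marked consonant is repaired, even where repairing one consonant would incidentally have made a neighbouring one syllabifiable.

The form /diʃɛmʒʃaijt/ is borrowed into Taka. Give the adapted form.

Substitution: /d/ → /l/, /ʃ/ → /k/, giving /likɛmʒkaijt/.
Syllabifying with onset maximization leaves /ʒ/, /j/, /t/ stranded (only a nasal (/m/, /n/, or /ŋ/) is licensed in coda position; onsets are limited to one consonant).
Inserting the epenthetic vowel yields /ʒ/ → /ʒo/, /j/ → /jo/, /t/ → /to/.

likɛmʒokaijoto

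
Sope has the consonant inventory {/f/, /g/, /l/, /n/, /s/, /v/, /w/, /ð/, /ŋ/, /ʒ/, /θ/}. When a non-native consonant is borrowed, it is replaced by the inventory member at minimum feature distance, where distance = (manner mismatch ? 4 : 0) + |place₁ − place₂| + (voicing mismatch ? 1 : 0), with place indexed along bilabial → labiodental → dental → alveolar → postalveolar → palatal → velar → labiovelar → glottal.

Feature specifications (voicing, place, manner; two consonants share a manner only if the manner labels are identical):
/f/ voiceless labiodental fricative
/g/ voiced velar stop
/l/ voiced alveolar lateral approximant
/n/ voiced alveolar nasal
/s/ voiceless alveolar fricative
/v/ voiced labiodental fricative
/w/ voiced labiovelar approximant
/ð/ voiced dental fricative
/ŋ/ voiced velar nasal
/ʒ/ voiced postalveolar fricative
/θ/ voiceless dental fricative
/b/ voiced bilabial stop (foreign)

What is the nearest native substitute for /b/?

v

/v/ is closest: manner differs (stop→fricative, +4), place distance 1 (bilabial→labiodental), same voicing; total 5. Next closest is /f/ at distance 6.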